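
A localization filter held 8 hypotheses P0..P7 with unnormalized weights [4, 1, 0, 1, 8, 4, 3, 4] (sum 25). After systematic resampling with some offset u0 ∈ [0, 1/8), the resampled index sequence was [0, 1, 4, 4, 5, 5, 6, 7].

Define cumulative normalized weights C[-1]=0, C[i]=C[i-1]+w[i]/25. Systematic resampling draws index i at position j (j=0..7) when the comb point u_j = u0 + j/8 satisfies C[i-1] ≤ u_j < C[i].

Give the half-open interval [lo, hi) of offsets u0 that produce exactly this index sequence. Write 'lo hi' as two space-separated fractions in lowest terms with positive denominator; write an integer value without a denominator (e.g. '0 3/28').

C = [4/25, 1/5, 1/5, 6/25, 14/25, 18/25, 21/25, 1]
j=0 picked index 0: u0 ∈ [0, 4/25)
j=1 picked index 1: u0 ∈ [7/200, 3/40)
j=2 picked index 4: u0 ∈ [-1/100, 31/100)
j=3 picked index 4: u0 ∈ [-27/200, 37/200)
j=4 picked index 5: u0 ∈ [3/50, 11/50)
j=5 picked index 5: u0 ∈ [-13/200, 19/200)
j=6 picked index 6: u0 ∈ [-3/100, 9/100)
j=7 picked index 7: u0 ∈ [-7/200, 1/8)
intersection: [3/50, 3/40)

3/50 3/40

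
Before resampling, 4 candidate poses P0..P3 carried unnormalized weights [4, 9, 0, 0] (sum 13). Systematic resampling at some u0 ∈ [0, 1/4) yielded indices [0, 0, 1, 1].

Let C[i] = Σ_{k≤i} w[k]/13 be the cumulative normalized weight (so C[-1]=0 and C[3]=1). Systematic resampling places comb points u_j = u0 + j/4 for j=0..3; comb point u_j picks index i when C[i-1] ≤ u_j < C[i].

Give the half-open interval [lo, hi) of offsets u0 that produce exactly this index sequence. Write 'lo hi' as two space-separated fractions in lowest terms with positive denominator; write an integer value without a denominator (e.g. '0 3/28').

0 3/52

C = [4/13, 1, 1, 1]
j=0 picked index 0: u0 ∈ [0, 4/13)
j=1 picked index 0: u0 ∈ [-1/4, 3/52)
j=2 picked index 1: u0 ∈ [-5/26, 1/2)
j=3 picked index 1: u0 ∈ [-23/52, 1/4)
intersection: [0, 3/52)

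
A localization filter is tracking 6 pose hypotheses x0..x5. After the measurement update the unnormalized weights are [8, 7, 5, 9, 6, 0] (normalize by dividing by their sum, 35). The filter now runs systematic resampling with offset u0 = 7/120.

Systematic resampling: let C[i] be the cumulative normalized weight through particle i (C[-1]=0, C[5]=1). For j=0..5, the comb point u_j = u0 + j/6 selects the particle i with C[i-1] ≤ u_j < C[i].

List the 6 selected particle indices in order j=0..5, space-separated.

C = [8/35, 3/7, 4/7, 29/35, 1, 1]
j=0: u_0=7/120 ∈ [0, 8/35) → index 0
j=1: u_1=9/40 ∈ [0, 8/35) → index 0
j=2: u_2=47/120 ∈ [8/35, 3/7) → index 1
j=3: u_3=67/120 ∈ [3/7, 4/7) → index 2
j=4: u_4=29/40 ∈ [4/7, 29/35) → index 3
j=5: u_5=107/120 ∈ [29/35, 1) → index 4

0 0 1 2 3 4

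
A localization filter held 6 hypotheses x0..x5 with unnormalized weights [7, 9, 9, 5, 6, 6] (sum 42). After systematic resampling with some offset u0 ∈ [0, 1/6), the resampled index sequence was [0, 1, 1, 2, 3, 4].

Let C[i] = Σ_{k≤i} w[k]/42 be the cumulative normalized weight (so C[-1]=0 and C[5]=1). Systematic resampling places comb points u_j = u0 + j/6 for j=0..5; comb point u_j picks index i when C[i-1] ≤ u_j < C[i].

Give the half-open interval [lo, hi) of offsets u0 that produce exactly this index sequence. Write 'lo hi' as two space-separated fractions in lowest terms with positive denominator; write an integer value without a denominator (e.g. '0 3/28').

0 1/42

C = [1/6, 8/21, 25/42, 5/7, 6/7, 1]
j=0 picked index 0: u0 ∈ [0, 1/6)
j=1 picked index 1: u0 ∈ [0, 3/14)
j=2 picked index 1: u0 ∈ [-1/6, 1/21)
j=3 picked index 2: u0 ∈ [-5/42, 2/21)
j=4 picked index 3: u0 ∈ [-1/14, 1/21)
j=5 picked index 4: u0 ∈ [-5/42, 1/42)
intersection: [0, 1/42)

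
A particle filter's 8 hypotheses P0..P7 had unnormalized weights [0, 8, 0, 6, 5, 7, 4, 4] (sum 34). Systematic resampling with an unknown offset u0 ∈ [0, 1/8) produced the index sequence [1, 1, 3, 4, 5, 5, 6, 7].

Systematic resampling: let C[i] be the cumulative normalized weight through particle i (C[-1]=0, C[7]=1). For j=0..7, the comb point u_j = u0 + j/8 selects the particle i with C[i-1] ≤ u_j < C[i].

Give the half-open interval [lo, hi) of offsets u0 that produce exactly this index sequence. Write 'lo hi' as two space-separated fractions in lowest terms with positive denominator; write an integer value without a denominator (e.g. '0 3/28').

C = [0, 4/17, 4/17, 7/17, 19/34, 13/17, 15/17, 1]
j=0 picked index 1: u0 ∈ [0, 4/17)
j=1 picked index 1: u0 ∈ [-1/8, 15/136)
j=2 picked index 3: u0 ∈ [-1/68, 11/68)
j=3 picked index 4: u0 ∈ [5/136, 25/136)
j=4 picked index 5: u0 ∈ [1/17, 9/34)
j=5 picked index 5: u0 ∈ [-9/136, 19/136)
j=6 picked index 6: u0 ∈ [1/68, 9/68)
j=7 picked index 7: u0 ∈ [1/136, 1/8)
intersection: [1/17, 15/136)

1/17 15/136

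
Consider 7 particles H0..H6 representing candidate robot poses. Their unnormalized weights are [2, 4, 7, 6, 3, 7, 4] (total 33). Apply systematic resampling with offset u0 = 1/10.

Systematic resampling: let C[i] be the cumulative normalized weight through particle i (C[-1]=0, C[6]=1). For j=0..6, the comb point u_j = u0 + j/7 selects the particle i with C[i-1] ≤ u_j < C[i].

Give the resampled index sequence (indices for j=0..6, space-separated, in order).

C = [2/33, 2/11, 13/33, 19/33, 2/3, 29/33, 1]
j=0: u_0=1/10 ∈ [2/33, 2/11) → index 1
j=1: u_1=17/70 ∈ [2/11, 13/33) → index 2
j=2: u_2=27/70 ∈ [2/11, 13/33) → index 2
j=3: u_3=37/70 ∈ [13/33, 19/33) → index 3
j=4: u_4=47/70 ∈ [2/3, 29/33) → index 5
j=5: u_5=57/70 ∈ [2/3, 29/33) → index 5
j=6: u_6=67/70 ∈ [29/33, 1) → index 6

1 2 2 3 5 5 6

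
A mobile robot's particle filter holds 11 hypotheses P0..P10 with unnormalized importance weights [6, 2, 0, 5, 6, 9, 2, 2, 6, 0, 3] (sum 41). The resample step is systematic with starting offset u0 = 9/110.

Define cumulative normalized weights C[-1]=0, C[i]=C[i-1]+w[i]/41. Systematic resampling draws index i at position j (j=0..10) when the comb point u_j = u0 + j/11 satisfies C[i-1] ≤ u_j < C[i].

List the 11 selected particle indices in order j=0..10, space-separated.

0 1 3 4 4 5 5 6 8 8 10

C = [6/41, 8/41, 8/41, 13/41, 19/41, 28/41, 30/41, 32/41, 38/41, 38/41, 1]
j=0: u_0=9/110 ∈ [0, 6/41) → index 0
j=1: u_1=19/110 ∈ [6/41, 8/41) → index 1
j=2: u_2=29/110 ∈ [8/41, 13/41) → index 3
j=3: u_3=39/110 ∈ [13/41, 19/41) → index 4
j=4: u_4=49/110 ∈ [13/41, 19/41) → index 4
j=5: u_5=59/110 ∈ [19/41, 28/41) → index 5
j=6: u_6=69/110 ∈ [19/41, 28/41) → index 5
j=7: u_7=79/110 ∈ [28/41, 30/41) → index 6
j=8: u_8=89/110 ∈ [32/41, 38/41) → index 8
j=9: u_9=9/10 ∈ [32/41, 38/41) → index 8
j=10: u_10=109/110 ∈ [38/41, 1) → index 10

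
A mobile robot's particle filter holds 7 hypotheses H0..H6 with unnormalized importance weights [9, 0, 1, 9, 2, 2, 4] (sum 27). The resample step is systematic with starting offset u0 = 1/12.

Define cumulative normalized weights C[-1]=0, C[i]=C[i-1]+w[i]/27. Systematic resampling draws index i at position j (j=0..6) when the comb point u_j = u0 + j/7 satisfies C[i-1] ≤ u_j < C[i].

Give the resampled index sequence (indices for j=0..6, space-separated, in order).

0 0 2 3 3 5 6

C = [1/3, 1/3, 10/27, 19/27, 7/9, 23/27, 1]
j=0: u_0=1/12 ∈ [0, 1/3) → index 0
j=1: u_1=19/84 ∈ [0, 1/3) → index 0
j=2: u_2=31/84 ∈ [1/3, 10/27) → index 2
j=3: u_3=43/84 ∈ [10/27, 19/27) → index 3
j=4: u_4=55/84 ∈ [10/27, 19/27) → index 3
j=5: u_5=67/84 ∈ [7/9, 23/27) → index 5
j=6: u_6=79/84 ∈ [23/27, 1) → index 6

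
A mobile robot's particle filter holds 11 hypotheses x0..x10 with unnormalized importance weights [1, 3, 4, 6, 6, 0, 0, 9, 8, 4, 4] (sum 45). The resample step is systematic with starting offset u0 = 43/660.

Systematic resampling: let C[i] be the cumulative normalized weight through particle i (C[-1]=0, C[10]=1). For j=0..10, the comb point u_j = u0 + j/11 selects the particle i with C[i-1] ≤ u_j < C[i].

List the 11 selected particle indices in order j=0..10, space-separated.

C = [1/45, 4/45, 8/45, 14/45, 4/9, 4/9, 4/9, 29/45, 37/45, 41/45, 1]
j=0: u_0=43/660 ∈ [1/45, 4/45) → index 1
j=1: u_1=103/660 ∈ [4/45, 8/45) → index 2
j=2: u_2=163/660 ∈ [8/45, 14/45) → index 3
j=3: u_3=223/660 ∈ [14/45, 4/9) → index 4
j=4: u_4=283/660 ∈ [14/45, 4/9) → index 4
j=5: u_5=343/660 ∈ [4/9, 29/45) → index 7
j=6: u_6=403/660 ∈ [4/9, 29/45) → index 7
j=7: u_7=463/660 ∈ [29/45, 37/45) → index 8
j=8: u_8=523/660 ∈ [29/45, 37/45) → index 8
j=9: u_9=53/60 ∈ [37/45, 41/45) → index 9
j=10: u_10=643/660 ∈ [41/45, 1) → index 10

1 2 3 4 4 7 7 8 8 9 10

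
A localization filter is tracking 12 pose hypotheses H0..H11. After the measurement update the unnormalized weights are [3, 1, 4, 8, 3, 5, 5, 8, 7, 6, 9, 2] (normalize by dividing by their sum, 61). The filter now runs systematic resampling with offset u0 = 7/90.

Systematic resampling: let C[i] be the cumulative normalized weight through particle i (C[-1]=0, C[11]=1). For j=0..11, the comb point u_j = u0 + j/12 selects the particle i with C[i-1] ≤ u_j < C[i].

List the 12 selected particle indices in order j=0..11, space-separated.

C = [3/61, 4/61, 8/61, 16/61, 19/61, 24/61, 29/61, 37/61, 44/61, 50/61, 59/61, 1]
j=0: u_0=7/90 ∈ [4/61, 8/61) → index 2
j=1: u_1=29/180 ∈ [8/61, 16/61) → index 3
j=2: u_2=11/45 ∈ [8/61, 16/61) → index 3
j=3: u_3=59/180 ∈ [19/61, 24/61) → index 5
j=4: u_4=37/90 ∈ [24/61, 29/61) → index 6
j=5: u_5=89/180 ∈ [29/61, 37/61) → index 7
j=6: u_6=26/45 ∈ [29/61, 37/61) → index 7
j=7: u_7=119/180 ∈ [37/61, 44/61) → index 8
j=8: u_8=67/90 ∈ [44/61, 50/61) → index 9
j=9: u_9=149/180 ∈ [50/61, 59/61) → index 10
j=10: u_10=41/45 ∈ [50/61, 59/61) → index 10
j=11: u_11=179/180 ∈ [59/61, 1) → index 11

2 3 3 5 6 7 7 8 9 10 10 11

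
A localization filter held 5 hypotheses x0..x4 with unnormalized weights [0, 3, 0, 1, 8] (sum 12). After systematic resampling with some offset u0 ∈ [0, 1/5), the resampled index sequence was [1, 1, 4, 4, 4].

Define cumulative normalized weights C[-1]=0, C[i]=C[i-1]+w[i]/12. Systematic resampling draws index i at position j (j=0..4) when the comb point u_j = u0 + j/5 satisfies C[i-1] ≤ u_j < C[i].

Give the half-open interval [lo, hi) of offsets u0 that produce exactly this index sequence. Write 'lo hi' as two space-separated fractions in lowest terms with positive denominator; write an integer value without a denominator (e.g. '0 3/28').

C = [0, 1/4, 1/4, 1/3, 1]
j=0 picked index 1: u0 ∈ [0, 1/4)
j=1 picked index 1: u0 ∈ [-1/5, 1/20)
j=2 picked index 4: u0 ∈ [-1/15, 3/5)
j=3 picked index 4: u0 ∈ [-4/15, 2/5)
j=4 picked index 4: u0 ∈ [-7/15, 1/5)
intersection: [0, 1/20)

0 1/20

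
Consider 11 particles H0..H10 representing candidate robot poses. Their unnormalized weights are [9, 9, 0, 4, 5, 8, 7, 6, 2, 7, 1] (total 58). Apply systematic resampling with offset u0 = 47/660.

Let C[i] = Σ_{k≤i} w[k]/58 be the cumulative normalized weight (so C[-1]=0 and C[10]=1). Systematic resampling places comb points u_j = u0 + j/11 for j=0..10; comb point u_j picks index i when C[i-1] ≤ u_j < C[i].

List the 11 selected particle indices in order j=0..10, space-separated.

C = [9/58, 9/29, 9/29, 11/29, 27/58, 35/58, 21/29, 24/29, 25/29, 57/58, 1]
j=0: u_0=47/660 ∈ [0, 9/58) → index 0
j=1: u_1=107/660 ∈ [9/58, 9/29) → index 1
j=2: u_2=167/660 ∈ [9/58, 9/29) → index 1
j=3: u_3=227/660 ∈ [9/29, 11/29) → index 3
j=4: u_4=287/660 ∈ [11/29, 27/58) → index 4
j=5: u_5=347/660 ∈ [27/58, 35/58) → index 5
j=6: u_6=37/60 ∈ [35/58, 21/29) → index 6
j=7: u_7=467/660 ∈ [35/58, 21/29) → index 6
j=8: u_8=527/660 ∈ [21/29, 24/29) → index 7
j=9: u_9=587/660 ∈ [25/29, 57/58) → index 9
j=10: u_10=647/660 ∈ [25/29, 57/58) → index 9

0 1 1 3 4 5 6 6 7 9 9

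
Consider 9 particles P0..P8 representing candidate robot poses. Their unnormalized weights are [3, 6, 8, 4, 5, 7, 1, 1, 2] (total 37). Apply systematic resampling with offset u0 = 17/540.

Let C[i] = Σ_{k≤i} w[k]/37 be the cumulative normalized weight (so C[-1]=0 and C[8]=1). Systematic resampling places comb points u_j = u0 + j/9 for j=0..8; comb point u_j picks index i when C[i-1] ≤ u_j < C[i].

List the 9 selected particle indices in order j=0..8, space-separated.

C = [3/37, 9/37, 17/37, 21/37, 26/37, 33/37, 34/37, 35/37, 1]
j=0: u_0=17/540 ∈ [0, 3/37) → index 0
j=1: u_1=77/540 ∈ [3/37, 9/37) → index 1
j=2: u_2=137/540 ∈ [9/37, 17/37) → index 2
j=3: u_3=197/540 ∈ [9/37, 17/37) → index 2
j=4: u_4=257/540 ∈ [17/37, 21/37) → index 3
j=5: u_5=317/540 ∈ [21/37, 26/37) → index 4
j=6: u_6=377/540 ∈ [21/37, 26/37) → index 4
j=7: u_7=437/540 ∈ [26/37, 33/37) → index 5
j=8: u_8=497/540 ∈ [34/37, 35/37) → index 7

0 1 2 2 3 4 4 5 7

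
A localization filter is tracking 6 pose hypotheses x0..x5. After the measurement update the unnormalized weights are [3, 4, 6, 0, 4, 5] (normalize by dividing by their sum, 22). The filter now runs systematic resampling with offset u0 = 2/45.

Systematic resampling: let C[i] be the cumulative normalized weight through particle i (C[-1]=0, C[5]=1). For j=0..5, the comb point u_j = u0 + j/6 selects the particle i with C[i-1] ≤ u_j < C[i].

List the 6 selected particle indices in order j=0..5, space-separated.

0 1 2 2 4 5

C = [3/22, 7/22, 13/22, 13/22, 17/22, 1]
j=0: u_0=2/45 ∈ [0, 3/22) → index 0
j=1: u_1=19/90 ∈ [3/22, 7/22) → index 1
j=2: u_2=17/45 ∈ [7/22, 13/22) → index 2
j=3: u_3=49/90 ∈ [7/22, 13/22) → index 2
j=4: u_4=32/45 ∈ [13/22, 17/22) → index 4
j=5: u_5=79/90 ∈ [17/22, 1) → index 5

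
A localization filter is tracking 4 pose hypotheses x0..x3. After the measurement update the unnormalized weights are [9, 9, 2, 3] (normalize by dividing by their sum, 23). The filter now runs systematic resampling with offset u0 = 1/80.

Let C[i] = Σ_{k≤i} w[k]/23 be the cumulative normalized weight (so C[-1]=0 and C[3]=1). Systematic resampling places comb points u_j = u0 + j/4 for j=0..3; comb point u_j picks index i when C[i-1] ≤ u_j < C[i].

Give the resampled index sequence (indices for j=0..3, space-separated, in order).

0 0 1 1

C = [9/23, 18/23, 20/23, 1]
j=0: u_0=1/80 ∈ [0, 9/23) → index 0
j=1: u_1=21/80 ∈ [0, 9/23) → index 0
j=2: u_2=41/80 ∈ [9/23, 18/23) → index 1
j=3: u_3=61/80 ∈ [9/23, 18/23) → index 1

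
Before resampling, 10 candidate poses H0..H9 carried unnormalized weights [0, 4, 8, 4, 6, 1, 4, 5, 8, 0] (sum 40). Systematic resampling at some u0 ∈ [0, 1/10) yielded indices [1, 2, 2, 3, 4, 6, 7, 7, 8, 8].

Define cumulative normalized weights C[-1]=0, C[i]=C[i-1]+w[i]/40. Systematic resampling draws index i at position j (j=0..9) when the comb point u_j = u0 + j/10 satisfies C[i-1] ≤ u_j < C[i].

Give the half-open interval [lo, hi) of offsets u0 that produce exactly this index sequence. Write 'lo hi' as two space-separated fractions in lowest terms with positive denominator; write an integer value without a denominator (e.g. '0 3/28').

C = [0, 1/10, 3/10, 2/5, 11/20, 23/40, 27/40, 4/5, 1, 1]
j=0 picked index 1: u0 ∈ [0, 1/10)
j=1 picked index 2: u0 ∈ [0, 1/5)
j=2 picked index 2: u0 ∈ [-1/10, 1/10)
j=3 picked index 3: u0 ∈ [0, 1/10)
j=4 picked index 4: u0 ∈ [0, 3/20)
j=5 picked index 6: u0 ∈ [3/40, 7/40)
j=6 picked index 7: u0 ∈ [3/40, 1/5)
j=7 picked index 7: u0 ∈ [-1/40, 1/10)
j=8 picked index 8: u0 ∈ [0, 1/5)
j=9 picked index 8: u0 ∈ [-1/10, 1/10)
intersection: [3/40, 1/10)

3/40 1/10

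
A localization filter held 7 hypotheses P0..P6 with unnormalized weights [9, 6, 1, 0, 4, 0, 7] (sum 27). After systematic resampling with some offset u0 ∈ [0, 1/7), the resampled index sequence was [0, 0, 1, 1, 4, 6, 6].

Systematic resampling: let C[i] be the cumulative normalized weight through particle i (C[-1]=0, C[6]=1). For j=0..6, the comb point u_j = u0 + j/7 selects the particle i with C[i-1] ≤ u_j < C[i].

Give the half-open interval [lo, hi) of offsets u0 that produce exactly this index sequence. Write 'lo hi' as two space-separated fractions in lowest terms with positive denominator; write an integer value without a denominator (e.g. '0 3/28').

C = [1/3, 5/9, 16/27, 16/27, 20/27, 20/27, 1]
j=0 picked index 0: u0 ∈ [0, 1/3)
j=1 picked index 0: u0 ∈ [-1/7, 4/21)
j=2 picked index 1: u0 ∈ [1/21, 17/63)
j=3 picked index 1: u0 ∈ [-2/21, 8/63)
j=4 picked index 4: u0 ∈ [4/189, 32/189)
j=5 picked index 6: u0 ∈ [5/189, 2/7)
j=6 picked index 6: u0 ∈ [-22/189, 1/7)
intersection: [1/21, 8/63)

1/21 8/63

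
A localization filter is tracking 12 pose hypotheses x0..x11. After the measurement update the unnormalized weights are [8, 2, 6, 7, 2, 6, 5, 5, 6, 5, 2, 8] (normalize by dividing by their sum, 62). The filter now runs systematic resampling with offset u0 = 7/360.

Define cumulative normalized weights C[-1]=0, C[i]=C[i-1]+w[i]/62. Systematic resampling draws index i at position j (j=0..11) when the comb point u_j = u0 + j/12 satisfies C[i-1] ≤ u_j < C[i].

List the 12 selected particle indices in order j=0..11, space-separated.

0 0 2 3 3 5 6 7 8 9 10 11

C = [4/31, 5/31, 8/31, 23/62, 25/62, 1/2, 18/31, 41/62, 47/62, 26/31, 27/31, 1]
j=0: u_0=7/360 ∈ [0, 4/31) → index 0
j=1: u_1=37/360 ∈ [0, 4/31) → index 0
j=2: u_2=67/360 ∈ [5/31, 8/31) → index 2
j=3: u_3=97/360 ∈ [8/31, 23/62) → index 3
j=4: u_4=127/360 ∈ [8/31, 23/62) → index 3
j=5: u_5=157/360 ∈ [25/62, 1/2) → index 5
j=6: u_6=187/360 ∈ [1/2, 18/31) → index 6
j=7: u_7=217/360 ∈ [18/31, 41/62) → index 7
j=8: u_8=247/360 ∈ [41/62, 47/62) → index 8
j=9: u_9=277/360 ∈ [47/62, 26/31) → index 9
j=10: u_10=307/360 ∈ [26/31, 27/31) → index 10
j=11: u_11=337/360 ∈ [27/31, 1) → index 11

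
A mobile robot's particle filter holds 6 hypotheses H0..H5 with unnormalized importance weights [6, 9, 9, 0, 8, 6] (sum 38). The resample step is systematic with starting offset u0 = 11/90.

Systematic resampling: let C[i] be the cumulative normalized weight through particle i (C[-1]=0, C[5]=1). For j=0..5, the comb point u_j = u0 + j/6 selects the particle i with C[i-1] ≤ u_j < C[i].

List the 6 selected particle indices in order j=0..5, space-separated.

0 1 2 2 4 5

C = [3/19, 15/38, 12/19, 12/19, 16/19, 1]
j=0: u_0=11/90 ∈ [0, 3/19) → index 0
j=1: u_1=13/45 ∈ [3/19, 15/38) → index 1
j=2: u_2=41/90 ∈ [15/38, 12/19) → index 2
j=3: u_3=28/45 ∈ [15/38, 12/19) → index 2
j=4: u_4=71/90 ∈ [12/19, 16/19) → index 4
j=5: u_5=43/45 ∈ [16/19, 1) → index 5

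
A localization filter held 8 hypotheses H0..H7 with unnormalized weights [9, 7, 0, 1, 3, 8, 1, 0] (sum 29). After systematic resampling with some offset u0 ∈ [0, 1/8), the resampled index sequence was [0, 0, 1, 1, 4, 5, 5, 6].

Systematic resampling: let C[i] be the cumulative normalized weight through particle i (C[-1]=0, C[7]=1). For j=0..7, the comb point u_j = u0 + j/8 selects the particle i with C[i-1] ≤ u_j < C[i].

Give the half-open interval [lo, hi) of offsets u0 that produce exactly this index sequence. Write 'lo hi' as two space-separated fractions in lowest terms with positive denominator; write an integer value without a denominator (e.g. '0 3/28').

21/232 1/8

C = [9/29, 16/29, 16/29, 17/29, 20/29, 28/29, 1, 1]
j=0 picked index 0: u0 ∈ [0, 9/29)
j=1 picked index 0: u0 ∈ [-1/8, 43/232)
j=2 picked index 1: u0 ∈ [7/116, 35/116)
j=3 picked index 1: u0 ∈ [-15/232, 41/232)
j=4 picked index 4: u0 ∈ [5/58, 11/58)
j=5 picked index 5: u0 ∈ [15/232, 79/232)
j=6 picked index 5: u0 ∈ [-7/116, 25/116)
j=7 picked index 6: u0 ∈ [21/232, 1/8)
intersection: [21/232, 1/8)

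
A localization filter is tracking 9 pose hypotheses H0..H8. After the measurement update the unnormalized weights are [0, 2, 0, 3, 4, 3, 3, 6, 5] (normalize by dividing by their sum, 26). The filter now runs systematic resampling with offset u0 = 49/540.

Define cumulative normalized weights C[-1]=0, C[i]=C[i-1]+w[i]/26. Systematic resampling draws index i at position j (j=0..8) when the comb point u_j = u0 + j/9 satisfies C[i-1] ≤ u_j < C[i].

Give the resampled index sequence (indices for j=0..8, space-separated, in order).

C = [0, 1/13, 1/13, 5/26, 9/26, 6/13, 15/26, 21/26, 1]
j=0: u_0=49/540 ∈ [1/13, 5/26) → index 3
j=1: u_1=109/540 ∈ [5/26, 9/26) → index 4
j=2: u_2=169/540 ∈ [5/26, 9/26) → index 4
j=3: u_3=229/540 ∈ [9/26, 6/13) → index 5
j=4: u_4=289/540 ∈ [6/13, 15/26) → index 6
j=5: u_5=349/540 ∈ [15/26, 21/26) → index 7
j=6: u_6=409/540 ∈ [15/26, 21/26) → index 7
j=7: u_7=469/540 ∈ [21/26, 1) → index 8
j=8: u_8=529/540 ∈ [21/26, 1) → index 8

3 4 4 5 6 7 7 8 8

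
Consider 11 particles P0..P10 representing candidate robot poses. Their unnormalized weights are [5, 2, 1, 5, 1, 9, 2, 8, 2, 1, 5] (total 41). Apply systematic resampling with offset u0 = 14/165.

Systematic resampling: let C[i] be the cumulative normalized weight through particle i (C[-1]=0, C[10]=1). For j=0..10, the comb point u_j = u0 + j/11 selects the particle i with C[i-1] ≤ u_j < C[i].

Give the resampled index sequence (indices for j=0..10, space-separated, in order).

0 2 3 5 5 5 7 7 8 10 10

C = [5/41, 7/41, 8/41, 13/41, 14/41, 23/41, 25/41, 33/41, 35/41, 36/41, 1]
j=0: u_0=14/165 ∈ [0, 5/41) → index 0
j=1: u_1=29/165 ∈ [7/41, 8/41) → index 2
j=2: u_2=4/15 ∈ [8/41, 13/41) → index 3
j=3: u_3=59/165 ∈ [14/41, 23/41) → index 5
j=4: u_4=74/165 ∈ [14/41, 23/41) → index 5
j=5: u_5=89/165 ∈ [14/41, 23/41) → index 5
j=6: u_6=104/165 ∈ [25/41, 33/41) → index 7
j=7: u_7=119/165 ∈ [25/41, 33/41) → index 7
j=8: u_8=134/165 ∈ [33/41, 35/41) → index 8
j=9: u_9=149/165 ∈ [36/41, 1) → index 10
j=10: u_10=164/165 ∈ [36/41, 1) → index 10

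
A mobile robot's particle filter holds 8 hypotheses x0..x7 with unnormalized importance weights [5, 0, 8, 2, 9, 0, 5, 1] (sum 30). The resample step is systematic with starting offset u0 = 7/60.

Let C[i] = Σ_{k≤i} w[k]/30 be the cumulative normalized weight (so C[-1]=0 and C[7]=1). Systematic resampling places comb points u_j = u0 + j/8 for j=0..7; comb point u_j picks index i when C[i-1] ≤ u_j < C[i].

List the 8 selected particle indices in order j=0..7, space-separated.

0 2 2 3 4 4 6 7

C = [1/6, 1/6, 13/30, 1/2, 4/5, 4/5, 29/30, 1]
j=0: u_0=7/60 ∈ [0, 1/6) → index 0
j=1: u_1=29/120 ∈ [1/6, 13/30) → index 2
j=2: u_2=11/30 ∈ [1/6, 13/30) → index 2
j=3: u_3=59/120 ∈ [13/30, 1/2) → index 3
j=4: u_4=37/60 ∈ [1/2, 4/5) → index 4
j=5: u_5=89/120 ∈ [1/2, 4/5) → index 4
j=6: u_6=13/15 ∈ [4/5, 29/30) → index 6
j=7: u_7=119/120 ∈ [29/30, 1) → index 7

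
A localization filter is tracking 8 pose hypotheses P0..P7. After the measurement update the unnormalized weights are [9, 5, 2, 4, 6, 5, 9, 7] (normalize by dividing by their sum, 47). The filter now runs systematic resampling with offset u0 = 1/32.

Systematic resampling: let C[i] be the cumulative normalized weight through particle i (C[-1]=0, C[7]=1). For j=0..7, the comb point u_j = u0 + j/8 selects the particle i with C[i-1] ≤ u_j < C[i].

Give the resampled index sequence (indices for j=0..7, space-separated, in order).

C = [9/47, 14/47, 16/47, 20/47, 26/47, 31/47, 40/47, 1]
j=0: u_0=1/32 ∈ [0, 9/47) → index 0
j=1: u_1=5/32 ∈ [0, 9/47) → index 0
j=2: u_2=9/32 ∈ [9/47, 14/47) → index 1
j=3: u_3=13/32 ∈ [16/47, 20/47) → index 3
j=4: u_4=17/32 ∈ [20/47, 26/47) → index 4
j=5: u_5=21/32 ∈ [26/47, 31/47) → index 5
j=6: u_6=25/32 ∈ [31/47, 40/47) → index 6
j=7: u_7=29/32 ∈ [40/47, 1) → index 7

0 0 1 3 4 5 6 7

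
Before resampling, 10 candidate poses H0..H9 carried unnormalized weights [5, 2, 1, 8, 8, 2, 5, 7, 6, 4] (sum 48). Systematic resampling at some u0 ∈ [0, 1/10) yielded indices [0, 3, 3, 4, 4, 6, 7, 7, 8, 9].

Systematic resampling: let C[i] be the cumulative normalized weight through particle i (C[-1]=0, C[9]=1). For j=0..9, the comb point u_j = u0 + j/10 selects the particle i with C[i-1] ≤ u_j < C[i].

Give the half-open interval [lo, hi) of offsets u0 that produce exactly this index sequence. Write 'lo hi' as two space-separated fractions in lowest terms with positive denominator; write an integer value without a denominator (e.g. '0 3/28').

1/15 11/120

C = [5/48, 7/48, 1/6, 1/3, 1/2, 13/24, 31/48, 19/24, 11/12, 1]
j=0 picked index 0: u0 ∈ [0, 5/48)
j=1 picked index 3: u0 ∈ [1/15, 7/30)
j=2 picked index 3: u0 ∈ [-1/30, 2/15)
j=3 picked index 4: u0 ∈ [1/30, 1/5)
j=4 picked index 4: u0 ∈ [-1/15, 1/10)
j=5 picked index 6: u0 ∈ [1/24, 7/48)
j=6 picked index 7: u0 ∈ [11/240, 23/120)
j=7 picked index 7: u0 ∈ [-13/240, 11/120)
j=8 picked index 8: u0 ∈ [-1/120, 7/60)
j=9 picked index 9: u0 ∈ [1/60, 1/10)
intersection: [1/15, 11/120)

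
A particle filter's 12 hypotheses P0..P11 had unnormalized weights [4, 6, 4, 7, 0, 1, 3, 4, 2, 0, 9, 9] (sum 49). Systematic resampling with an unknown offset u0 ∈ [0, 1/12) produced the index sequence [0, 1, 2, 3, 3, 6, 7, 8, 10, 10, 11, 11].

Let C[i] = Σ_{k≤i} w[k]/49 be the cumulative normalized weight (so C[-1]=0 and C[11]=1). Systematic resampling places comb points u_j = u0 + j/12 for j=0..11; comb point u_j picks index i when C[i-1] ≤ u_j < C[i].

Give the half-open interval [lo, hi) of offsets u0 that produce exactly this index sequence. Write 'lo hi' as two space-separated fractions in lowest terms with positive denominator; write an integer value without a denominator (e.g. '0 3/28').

11/294 29/588

C = [4/49, 10/49, 2/7, 3/7, 3/7, 22/49, 25/49, 29/49, 31/49, 31/49, 40/49, 1]
j=0 picked index 0: u0 ∈ [0, 4/49)
j=1 picked index 1: u0 ∈ [-1/588, 71/588)
j=2 picked index 2: u0 ∈ [11/294, 5/42)
j=3 picked index 3: u0 ∈ [1/28, 5/28)
j=4 picked index 3: u0 ∈ [-1/21, 2/21)
j=5 picked index 6: u0 ∈ [19/588, 55/588)
j=6 picked index 7: u0 ∈ [1/98, 9/98)
j=7 picked index 8: u0 ∈ [5/588, 29/588)
j=8 picked index 10: u0 ∈ [-5/147, 22/147)
j=9 picked index 10: u0 ∈ [-23/196, 13/196)
j=10 picked index 11: u0 ∈ [-5/294, 1/6)
j=11 picked index 11: u0 ∈ [-59/588, 1/12)
intersection: [11/294, 29/588)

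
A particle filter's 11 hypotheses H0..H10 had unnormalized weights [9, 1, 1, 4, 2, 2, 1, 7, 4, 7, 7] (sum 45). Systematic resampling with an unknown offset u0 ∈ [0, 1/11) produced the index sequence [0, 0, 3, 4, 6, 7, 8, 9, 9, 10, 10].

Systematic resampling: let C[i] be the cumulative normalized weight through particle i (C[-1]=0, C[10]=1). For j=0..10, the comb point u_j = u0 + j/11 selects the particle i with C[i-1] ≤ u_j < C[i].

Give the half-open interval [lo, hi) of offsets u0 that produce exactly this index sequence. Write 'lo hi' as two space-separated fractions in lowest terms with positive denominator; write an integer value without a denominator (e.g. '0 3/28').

C = [1/5, 2/9, 11/45, 1/3, 17/45, 19/45, 4/9, 3/5, 31/45, 38/45, 1]
j=0 picked index 0: u0 ∈ [0, 1/5)
j=1 picked index 0: u0 ∈ [-1/11, 6/55)
j=2 picked index 3: u0 ∈ [31/495, 5/33)
j=3 picked index 4: u0 ∈ [2/33, 52/495)
j=4 picked index 6: u0 ∈ [29/495, 8/99)
j=5 picked index 7: u0 ∈ [-1/99, 8/55)
j=6 picked index 8: u0 ∈ [3/55, 71/495)
j=7 picked index 9: u0 ∈ [26/495, 103/495)
j=8 picked index 9: u0 ∈ [-19/495, 58/495)
j=9 picked index 10: u0 ∈ [13/495, 2/11)
j=10 picked index 10: u0 ∈ [-32/495, 1/11)
intersection: [31/495, 8/99)

31/495 8/99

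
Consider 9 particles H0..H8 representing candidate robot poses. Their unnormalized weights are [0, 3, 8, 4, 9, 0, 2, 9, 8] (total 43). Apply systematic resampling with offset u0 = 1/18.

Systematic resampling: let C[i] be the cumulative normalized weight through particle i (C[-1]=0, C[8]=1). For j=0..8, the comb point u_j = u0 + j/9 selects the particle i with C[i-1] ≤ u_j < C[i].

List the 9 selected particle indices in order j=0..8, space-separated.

C = [0, 3/43, 11/43, 15/43, 24/43, 24/43, 26/43, 35/43, 1]
j=0: u_0=1/18 ∈ [0, 3/43) → index 1
j=1: u_1=1/6 ∈ [3/43, 11/43) → index 2
j=2: u_2=5/18 ∈ [11/43, 15/43) → index 3
j=3: u_3=7/18 ∈ [15/43, 24/43) → index 4
j=4: u_4=1/2 ∈ [15/43, 24/43) → index 4
j=5: u_5=11/18 ∈ [26/43, 35/43) → index 7
j=6: u_6=13/18 ∈ [26/43, 35/43) → index 7
j=7: u_7=5/6 ∈ [35/43, 1) → index 8
j=8: u_8=17/18 ∈ [35/43, 1) → index 8

1 2 3 4 4 7 7 8 8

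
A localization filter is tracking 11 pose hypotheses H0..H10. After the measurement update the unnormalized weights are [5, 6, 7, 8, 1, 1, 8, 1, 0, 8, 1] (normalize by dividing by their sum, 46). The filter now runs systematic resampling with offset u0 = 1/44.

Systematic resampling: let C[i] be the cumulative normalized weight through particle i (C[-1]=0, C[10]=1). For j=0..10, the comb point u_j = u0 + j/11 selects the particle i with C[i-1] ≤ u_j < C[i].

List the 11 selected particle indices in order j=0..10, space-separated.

0 1 1 2 2 3 4 6 6 9 9

C = [5/46, 11/46, 9/23, 13/23, 27/46, 14/23, 18/23, 37/46, 37/46, 45/46, 1]
j=0: u_0=1/44 ∈ [0, 5/46) → index 0
j=1: u_1=5/44 ∈ [5/46, 11/46) → index 1
j=2: u_2=9/44 ∈ [5/46, 11/46) → index 1
j=3: u_3=13/44 ∈ [11/46, 9/23) → index 2
j=4: u_4=17/44 ∈ [11/46, 9/23) → index 2
j=5: u_5=21/44 ∈ [9/23, 13/23) → index 3
j=6: u_6=25/44 ∈ [13/23, 27/46) → index 4
j=7: u_7=29/44 ∈ [14/23, 18/23) → index 6
j=8: u_8=3/4 ∈ [14/23, 18/23) → index 6
j=9: u_9=37/44 ∈ [37/46, 45/46) → index 9
j=10: u_10=41/44 ∈ [37/46, 45/46) → index 9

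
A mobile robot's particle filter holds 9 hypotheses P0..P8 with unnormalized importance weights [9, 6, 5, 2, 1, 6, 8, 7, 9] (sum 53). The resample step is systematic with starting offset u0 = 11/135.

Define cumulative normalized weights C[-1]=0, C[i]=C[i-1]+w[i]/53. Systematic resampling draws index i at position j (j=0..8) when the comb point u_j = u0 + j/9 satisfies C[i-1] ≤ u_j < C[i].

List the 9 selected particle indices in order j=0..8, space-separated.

C = [9/53, 15/53, 20/53, 22/53, 23/53, 29/53, 37/53, 44/53, 1]
j=0: u_0=11/135 ∈ [0, 9/53) → index 0
j=1: u_1=26/135 ∈ [9/53, 15/53) → index 1
j=2: u_2=41/135 ∈ [15/53, 20/53) → index 2
j=3: u_3=56/135 ∈ [20/53, 22/53) → index 3
j=4: u_4=71/135 ∈ [23/53, 29/53) → index 5
j=5: u_5=86/135 ∈ [29/53, 37/53) → index 6
j=6: u_6=101/135 ∈ [37/53, 44/53) → index 7
j=7: u_7=116/135 ∈ [44/53, 1) → index 8
j=8: u_8=131/135 ∈ [44/53, 1) → index 8

0 1 2 3 5 6 7 8 8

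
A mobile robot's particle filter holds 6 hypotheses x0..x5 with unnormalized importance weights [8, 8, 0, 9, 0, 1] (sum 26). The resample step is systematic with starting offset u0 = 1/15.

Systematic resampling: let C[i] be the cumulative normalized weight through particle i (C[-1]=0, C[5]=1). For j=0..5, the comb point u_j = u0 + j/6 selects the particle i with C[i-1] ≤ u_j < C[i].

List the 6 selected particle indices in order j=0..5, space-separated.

C = [4/13, 8/13, 8/13, 25/26, 25/26, 1]
j=0: u_0=1/15 ∈ [0, 4/13) → index 0
j=1: u_1=7/30 ∈ [0, 4/13) → index 0
j=2: u_2=2/5 ∈ [4/13, 8/13) → index 1
j=3: u_3=17/30 ∈ [4/13, 8/13) → index 1
j=4: u_4=11/15 ∈ [8/13, 25/26) → index 3
j=5: u_5=9/10 ∈ [8/13, 25/26) → index 3

0 0 1 1 3 3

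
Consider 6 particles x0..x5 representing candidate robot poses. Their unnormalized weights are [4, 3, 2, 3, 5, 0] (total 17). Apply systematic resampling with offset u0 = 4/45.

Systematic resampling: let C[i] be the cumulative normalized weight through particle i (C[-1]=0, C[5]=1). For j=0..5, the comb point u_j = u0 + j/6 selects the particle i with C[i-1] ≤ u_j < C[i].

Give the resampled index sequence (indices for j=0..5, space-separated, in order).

C = [4/17, 7/17, 9/17, 12/17, 1, 1]
j=0: u_0=4/45 ∈ [0, 4/17) → index 0
j=1: u_1=23/90 ∈ [4/17, 7/17) → index 1
j=2: u_2=19/45 ∈ [7/17, 9/17) → index 2
j=3: u_3=53/90 ∈ [9/17, 12/17) → index 3
j=4: u_4=34/45 ∈ [12/17, 1) → index 4
j=5: u_5=83/90 ∈ [12/17, 1) → index 4

0 1 2 3 4 4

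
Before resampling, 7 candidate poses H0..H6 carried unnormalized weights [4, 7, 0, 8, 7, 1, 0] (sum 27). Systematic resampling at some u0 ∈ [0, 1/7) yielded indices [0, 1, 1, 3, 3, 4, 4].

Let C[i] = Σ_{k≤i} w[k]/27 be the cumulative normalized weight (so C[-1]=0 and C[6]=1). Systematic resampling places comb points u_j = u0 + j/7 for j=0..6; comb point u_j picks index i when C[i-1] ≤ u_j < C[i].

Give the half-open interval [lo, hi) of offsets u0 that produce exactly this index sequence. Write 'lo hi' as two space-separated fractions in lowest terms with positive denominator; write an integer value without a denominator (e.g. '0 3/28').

1/189 20/189

C = [4/27, 11/27, 11/27, 19/27, 26/27, 1, 1]
j=0 picked index 0: u0 ∈ [0, 4/27)
j=1 picked index 1: u0 ∈ [1/189, 50/189)
j=2 picked index 1: u0 ∈ [-26/189, 23/189)
j=3 picked index 3: u0 ∈ [-4/189, 52/189)
j=4 picked index 3: u0 ∈ [-31/189, 25/189)
j=5 picked index 4: u0 ∈ [-2/189, 47/189)
j=6 picked index 4: u0 ∈ [-29/189, 20/189)
intersection: [1/189, 20/189)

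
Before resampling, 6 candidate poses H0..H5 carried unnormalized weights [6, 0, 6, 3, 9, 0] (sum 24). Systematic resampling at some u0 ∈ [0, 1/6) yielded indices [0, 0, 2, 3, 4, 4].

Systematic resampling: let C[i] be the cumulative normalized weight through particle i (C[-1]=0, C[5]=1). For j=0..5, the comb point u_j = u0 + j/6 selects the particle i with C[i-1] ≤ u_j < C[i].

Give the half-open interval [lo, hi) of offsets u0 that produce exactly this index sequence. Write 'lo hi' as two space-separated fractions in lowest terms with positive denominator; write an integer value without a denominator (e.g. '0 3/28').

0 1/12

C = [1/4, 1/4, 1/2, 5/8, 1, 1]
j=0 picked index 0: u0 ∈ [0, 1/4)
j=1 picked index 0: u0 ∈ [-1/6, 1/12)
j=2 picked index 2: u0 ∈ [-1/12, 1/6)
j=3 picked index 3: u0 ∈ [0, 1/8)
j=4 picked index 4: u0 ∈ [-1/24, 1/3)
j=5 picked index 4: u0 ∈ [-5/24, 1/6)
intersection: [0, 1/12)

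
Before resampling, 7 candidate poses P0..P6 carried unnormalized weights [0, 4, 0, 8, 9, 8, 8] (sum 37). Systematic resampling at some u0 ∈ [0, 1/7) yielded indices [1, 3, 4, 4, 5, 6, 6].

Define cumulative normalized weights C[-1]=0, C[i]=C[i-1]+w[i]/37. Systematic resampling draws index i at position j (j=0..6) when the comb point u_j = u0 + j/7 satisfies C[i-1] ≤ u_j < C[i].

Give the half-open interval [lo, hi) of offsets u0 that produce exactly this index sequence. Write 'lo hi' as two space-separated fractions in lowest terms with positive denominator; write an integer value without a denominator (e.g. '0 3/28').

C = [0, 4/37, 4/37, 12/37, 21/37, 29/37, 1]
j=0 picked index 1: u0 ∈ [0, 4/37)
j=1 picked index 3: u0 ∈ [-9/259, 47/259)
j=2 picked index 4: u0 ∈ [10/259, 73/259)
j=3 picked index 4: u0 ∈ [-27/259, 36/259)
j=4 picked index 5: u0 ∈ [-1/259, 55/259)
j=5 picked index 6: u0 ∈ [18/259, 2/7)
j=6 picked index 6: u0 ∈ [-19/259, 1/7)
intersection: [18/259, 4/37)

18/259 4/37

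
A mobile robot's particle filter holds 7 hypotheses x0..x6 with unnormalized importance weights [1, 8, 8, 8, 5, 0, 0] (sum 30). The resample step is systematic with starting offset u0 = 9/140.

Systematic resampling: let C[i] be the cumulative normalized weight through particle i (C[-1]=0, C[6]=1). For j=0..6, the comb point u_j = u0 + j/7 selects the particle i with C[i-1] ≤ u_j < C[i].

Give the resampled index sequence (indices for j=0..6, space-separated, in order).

1 1 2 2 3 3 4

C = [1/30, 3/10, 17/30, 5/6, 1, 1, 1]
j=0: u_0=9/140 ∈ [1/30, 3/10) → index 1
j=1: u_1=29/140 ∈ [1/30, 3/10) → index 1
j=2: u_2=7/20 ∈ [3/10, 17/30) → index 2
j=3: u_3=69/140 ∈ [3/10, 17/30) → index 2
j=4: u_4=89/140 ∈ [17/30, 5/6) → index 3
j=5: u_5=109/140 ∈ [17/30, 5/6) → index 3
j=6: u_6=129/140 ∈ [5/6, 1) → index 4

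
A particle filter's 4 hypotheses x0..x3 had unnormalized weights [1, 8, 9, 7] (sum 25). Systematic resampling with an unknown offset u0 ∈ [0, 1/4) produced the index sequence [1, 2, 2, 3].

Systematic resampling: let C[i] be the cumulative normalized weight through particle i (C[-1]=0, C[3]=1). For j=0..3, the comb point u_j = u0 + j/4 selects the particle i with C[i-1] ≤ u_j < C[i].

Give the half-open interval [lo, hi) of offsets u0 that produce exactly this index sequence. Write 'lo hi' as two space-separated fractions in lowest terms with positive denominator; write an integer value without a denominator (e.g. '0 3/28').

11/100 11/50

C = [1/25, 9/25, 18/25, 1]
j=0 picked index 1: u0 ∈ [1/25, 9/25)
j=1 picked index 2: u0 ∈ [11/100, 47/100)
j=2 picked index 2: u0 ∈ [-7/50, 11/50)
j=3 picked index 3: u0 ∈ [-3/100, 1/4)
intersection: [11/100, 11/50)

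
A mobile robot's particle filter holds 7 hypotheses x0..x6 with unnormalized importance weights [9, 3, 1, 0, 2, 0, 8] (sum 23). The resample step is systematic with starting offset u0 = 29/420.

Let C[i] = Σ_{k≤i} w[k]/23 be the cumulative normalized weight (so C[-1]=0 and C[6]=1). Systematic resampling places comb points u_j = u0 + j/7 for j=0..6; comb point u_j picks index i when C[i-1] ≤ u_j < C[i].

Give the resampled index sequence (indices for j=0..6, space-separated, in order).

0 0 0 1 4 6 6

C = [9/23, 12/23, 13/23, 13/23, 15/23, 15/23, 1]
j=0: u_0=29/420 ∈ [0, 9/23) → index 0
j=1: u_1=89/420 ∈ [0, 9/23) → index 0
j=2: u_2=149/420 ∈ [0, 9/23) → index 0
j=3: u_3=209/420 ∈ [9/23, 12/23) → index 1
j=4: u_4=269/420 ∈ [13/23, 15/23) → index 4
j=5: u_5=47/60 ∈ [15/23, 1) → index 6
j=6: u_6=389/420 ∈ [15/23, 1) → index 6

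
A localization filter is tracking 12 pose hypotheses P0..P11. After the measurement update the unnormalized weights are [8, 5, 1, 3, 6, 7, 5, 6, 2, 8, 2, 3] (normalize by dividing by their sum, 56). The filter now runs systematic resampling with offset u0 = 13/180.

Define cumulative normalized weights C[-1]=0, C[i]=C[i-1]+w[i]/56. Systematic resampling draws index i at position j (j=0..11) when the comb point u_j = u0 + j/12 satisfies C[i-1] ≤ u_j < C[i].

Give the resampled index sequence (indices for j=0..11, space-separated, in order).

C = [1/7, 13/56, 1/4, 17/56, 23/56, 15/28, 5/8, 41/56, 43/56, 51/56, 53/56, 1]
j=0: u_0=13/180 ∈ [0, 1/7) → index 0
j=1: u_1=7/45 ∈ [1/7, 13/56) → index 1
j=2: u_2=43/180 ∈ [13/56, 1/4) → index 2
j=3: u_3=29/90 ∈ [17/56, 23/56) → index 4
j=4: u_4=73/180 ∈ [17/56, 23/56) → index 4
j=5: u_5=22/45 ∈ [23/56, 15/28) → index 5
j=6: u_6=103/180 ∈ [15/28, 5/8) → index 6
j=7: u_7=59/90 ∈ [5/8, 41/56) → index 7
j=8: u_8=133/180 ∈ [41/56, 43/56) → index 8
j=9: u_9=37/45 ∈ [43/56, 51/56) → index 9
j=10: u_10=163/180 ∈ [43/56, 51/56) → index 9
j=11: u_11=89/90 ∈ [53/56, 1) → index 11

0 1 2 4 4 5 6 7 8 9 9 11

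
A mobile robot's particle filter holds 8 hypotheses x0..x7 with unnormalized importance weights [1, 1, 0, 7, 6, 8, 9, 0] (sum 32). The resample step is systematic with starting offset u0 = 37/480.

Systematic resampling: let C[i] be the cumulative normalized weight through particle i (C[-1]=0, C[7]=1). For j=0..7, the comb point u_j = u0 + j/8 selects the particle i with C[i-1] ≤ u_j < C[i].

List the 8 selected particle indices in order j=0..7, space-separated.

C = [1/32, 1/16, 1/16, 9/32, 15/32, 23/32, 1, 1]
j=0: u_0=37/480 ∈ [1/16, 9/32) → index 3
j=1: u_1=97/480 ∈ [1/16, 9/32) → index 3
j=2: u_2=157/480 ∈ [9/32, 15/32) → index 4
j=3: u_3=217/480 ∈ [9/32, 15/32) → index 4
j=4: u_4=277/480 ∈ [15/32, 23/32) → index 5
j=5: u_5=337/480 ∈ [15/32, 23/32) → index 5
j=6: u_6=397/480 ∈ [23/32, 1) → index 6
j=7: u_7=457/480 ∈ [23/32, 1) → index 6

3 3 4 4 5 5 6 6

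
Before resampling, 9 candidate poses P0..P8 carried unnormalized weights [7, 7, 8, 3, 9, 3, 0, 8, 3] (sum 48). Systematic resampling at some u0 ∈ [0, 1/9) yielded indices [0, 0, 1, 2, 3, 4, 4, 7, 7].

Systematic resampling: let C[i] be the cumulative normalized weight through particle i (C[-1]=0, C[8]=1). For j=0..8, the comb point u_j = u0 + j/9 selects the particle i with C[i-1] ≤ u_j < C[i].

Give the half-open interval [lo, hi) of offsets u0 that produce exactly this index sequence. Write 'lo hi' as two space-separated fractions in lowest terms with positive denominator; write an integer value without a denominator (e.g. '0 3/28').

1/72 5/144

C = [7/48, 7/24, 11/24, 25/48, 17/24, 37/48, 37/48, 15/16, 1]
j=0 picked index 0: u0 ∈ [0, 7/48)
j=1 picked index 0: u0 ∈ [-1/9, 5/144)
j=2 picked index 1: u0 ∈ [-11/144, 5/72)
j=3 picked index 2: u0 ∈ [-1/24, 1/8)
j=4 picked index 3: u0 ∈ [1/72, 11/144)
j=5 picked index 4: u0 ∈ [-5/144, 11/72)
j=6 picked index 4: u0 ∈ [-7/48, 1/24)
j=7 picked index 7: u0 ∈ [-1/144, 23/144)
j=8 picked index 7: u0 ∈ [-17/144, 7/144)
intersection: [1/72, 5/144)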